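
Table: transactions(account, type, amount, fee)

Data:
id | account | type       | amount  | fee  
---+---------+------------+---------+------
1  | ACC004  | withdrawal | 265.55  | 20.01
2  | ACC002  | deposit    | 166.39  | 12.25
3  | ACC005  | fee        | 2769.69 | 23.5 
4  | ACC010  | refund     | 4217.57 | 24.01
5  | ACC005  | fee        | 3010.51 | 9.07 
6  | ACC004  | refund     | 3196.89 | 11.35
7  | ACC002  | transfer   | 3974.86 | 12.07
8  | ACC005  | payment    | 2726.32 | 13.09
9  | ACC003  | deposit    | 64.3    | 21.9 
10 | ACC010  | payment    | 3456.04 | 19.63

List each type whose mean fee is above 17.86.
SELECT type, AVG(fee)
FROM transactions
GROUP BY type
HAVING AVG(fee) > 17.86

Result:
  withdrawal: avg=20.01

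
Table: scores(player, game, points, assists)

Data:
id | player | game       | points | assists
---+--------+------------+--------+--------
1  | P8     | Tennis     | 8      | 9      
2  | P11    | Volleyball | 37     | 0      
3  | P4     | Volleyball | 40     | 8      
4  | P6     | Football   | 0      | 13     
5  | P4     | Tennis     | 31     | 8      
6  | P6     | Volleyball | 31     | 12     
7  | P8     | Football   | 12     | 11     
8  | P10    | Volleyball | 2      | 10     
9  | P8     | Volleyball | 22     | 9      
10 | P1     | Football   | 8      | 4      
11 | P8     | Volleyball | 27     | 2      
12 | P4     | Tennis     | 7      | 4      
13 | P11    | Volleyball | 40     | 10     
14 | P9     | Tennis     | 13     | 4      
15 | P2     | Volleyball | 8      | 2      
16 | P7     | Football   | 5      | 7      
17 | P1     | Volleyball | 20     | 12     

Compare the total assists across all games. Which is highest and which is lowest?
SELECT game, SUM(assists)
FROM scores
GROUP BY game
ORDER BY SUM(assists)

All groups:
  Tennis: 25
  Football: 35
  Volleyball: 65

Highest: Volleyball (65)
Lowest: Tennis (25)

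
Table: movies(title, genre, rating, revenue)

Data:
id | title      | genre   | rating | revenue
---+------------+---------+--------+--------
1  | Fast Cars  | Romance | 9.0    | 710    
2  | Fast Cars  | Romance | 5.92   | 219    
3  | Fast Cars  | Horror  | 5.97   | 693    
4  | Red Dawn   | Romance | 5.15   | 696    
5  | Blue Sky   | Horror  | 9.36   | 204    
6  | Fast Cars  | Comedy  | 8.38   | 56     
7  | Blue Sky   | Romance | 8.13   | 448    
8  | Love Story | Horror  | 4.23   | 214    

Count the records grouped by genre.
SELECT genre, COUNT(*) as count
FROM movies
GROUP BY genre

Result:
  Comedy: 1
  Horror: 3
  Romance: 4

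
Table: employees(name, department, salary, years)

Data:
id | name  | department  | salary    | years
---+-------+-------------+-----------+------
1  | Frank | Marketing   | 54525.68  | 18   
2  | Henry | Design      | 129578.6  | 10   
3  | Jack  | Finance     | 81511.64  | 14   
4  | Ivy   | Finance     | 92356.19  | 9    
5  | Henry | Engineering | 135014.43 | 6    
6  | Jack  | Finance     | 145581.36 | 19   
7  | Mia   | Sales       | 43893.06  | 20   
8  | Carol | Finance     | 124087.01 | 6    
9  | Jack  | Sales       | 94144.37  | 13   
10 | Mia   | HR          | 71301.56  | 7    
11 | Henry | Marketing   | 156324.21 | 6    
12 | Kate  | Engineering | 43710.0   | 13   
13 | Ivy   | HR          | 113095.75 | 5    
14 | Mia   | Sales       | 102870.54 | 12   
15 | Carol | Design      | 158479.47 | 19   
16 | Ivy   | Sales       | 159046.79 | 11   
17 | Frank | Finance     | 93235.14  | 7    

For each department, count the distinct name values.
SELECT department, COUNT(DISTINCT name)
FROM employees
GROUP BY department

Result:
  Design: 2 distinct
  Engineering: 2 distinct
  Finance: 4 distinct
  HR: 2 distinct
  Marketing: 2 distinct
  Sales: 3 distinct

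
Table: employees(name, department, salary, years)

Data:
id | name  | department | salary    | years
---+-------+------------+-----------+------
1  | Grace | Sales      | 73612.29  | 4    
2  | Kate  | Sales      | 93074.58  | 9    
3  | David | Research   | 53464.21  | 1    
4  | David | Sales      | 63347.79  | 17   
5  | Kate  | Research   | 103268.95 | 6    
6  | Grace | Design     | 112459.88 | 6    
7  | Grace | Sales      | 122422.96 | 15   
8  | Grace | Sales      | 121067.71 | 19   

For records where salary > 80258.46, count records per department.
SELECT department, COUNT(*)
FROM employees
WHERE salary > 80258.46
GROUP BY department

Note: WHERE filters rows before grouping.

Result:
  Design: 1
  Research: 1
  Sales: 3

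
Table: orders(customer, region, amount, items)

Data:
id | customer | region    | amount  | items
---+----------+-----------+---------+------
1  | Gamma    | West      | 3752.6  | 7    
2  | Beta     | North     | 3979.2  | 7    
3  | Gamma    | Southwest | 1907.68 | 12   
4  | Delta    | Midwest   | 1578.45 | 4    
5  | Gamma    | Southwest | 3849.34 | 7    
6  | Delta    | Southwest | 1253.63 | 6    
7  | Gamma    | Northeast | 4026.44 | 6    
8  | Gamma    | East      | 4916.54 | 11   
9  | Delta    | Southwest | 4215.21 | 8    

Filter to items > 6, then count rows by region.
SELECT region, COUNT(*)
FROM orders
WHERE items > 6
GROUP BY region

Note: WHERE filters rows before grouping.

Result:
  East: 1
  North: 1
  Southwest: 3
  West: 1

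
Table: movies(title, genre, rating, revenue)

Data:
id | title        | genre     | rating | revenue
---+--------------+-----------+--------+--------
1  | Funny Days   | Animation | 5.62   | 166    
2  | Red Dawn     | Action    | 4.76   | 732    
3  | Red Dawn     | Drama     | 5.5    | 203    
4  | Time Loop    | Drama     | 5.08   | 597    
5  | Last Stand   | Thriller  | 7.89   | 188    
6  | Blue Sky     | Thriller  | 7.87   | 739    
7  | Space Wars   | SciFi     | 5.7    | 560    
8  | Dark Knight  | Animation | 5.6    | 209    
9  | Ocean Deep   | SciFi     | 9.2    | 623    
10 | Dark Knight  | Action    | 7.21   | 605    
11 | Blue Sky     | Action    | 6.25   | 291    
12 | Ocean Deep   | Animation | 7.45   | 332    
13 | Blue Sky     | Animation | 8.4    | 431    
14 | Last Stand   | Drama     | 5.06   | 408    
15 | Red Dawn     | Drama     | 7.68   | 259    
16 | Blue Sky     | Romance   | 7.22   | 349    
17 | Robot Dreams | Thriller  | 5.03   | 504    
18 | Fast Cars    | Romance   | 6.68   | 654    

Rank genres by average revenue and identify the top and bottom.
SELECT genre, AVG(revenue)
FROM movies
GROUP BY genre
ORDER BY AVG(revenue)

All groups:
  Animation: 284.50
  Drama: 366.75
  Thriller: 477.00
  Romance: 501.50
  Action: 542.67
  SciFi: 591.50

Highest: SciFi (591.50)
Lowest: Animation (284.50)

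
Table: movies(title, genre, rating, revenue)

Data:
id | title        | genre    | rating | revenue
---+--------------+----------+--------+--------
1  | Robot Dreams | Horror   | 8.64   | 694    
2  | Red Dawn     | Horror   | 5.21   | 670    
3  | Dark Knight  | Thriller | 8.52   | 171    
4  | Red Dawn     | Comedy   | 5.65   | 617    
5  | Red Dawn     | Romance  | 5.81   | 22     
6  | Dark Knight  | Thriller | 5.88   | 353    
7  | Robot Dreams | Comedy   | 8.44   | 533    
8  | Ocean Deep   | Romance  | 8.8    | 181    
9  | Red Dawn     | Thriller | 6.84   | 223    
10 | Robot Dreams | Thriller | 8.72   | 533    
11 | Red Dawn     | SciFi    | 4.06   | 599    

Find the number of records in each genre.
SELECT genre, COUNT(*) as count
FROM movies
GROUP BY genre

Result:
  Comedy: 2
  Horror: 2
  Romance: 2
  SciFi: 1
  Thriller: 4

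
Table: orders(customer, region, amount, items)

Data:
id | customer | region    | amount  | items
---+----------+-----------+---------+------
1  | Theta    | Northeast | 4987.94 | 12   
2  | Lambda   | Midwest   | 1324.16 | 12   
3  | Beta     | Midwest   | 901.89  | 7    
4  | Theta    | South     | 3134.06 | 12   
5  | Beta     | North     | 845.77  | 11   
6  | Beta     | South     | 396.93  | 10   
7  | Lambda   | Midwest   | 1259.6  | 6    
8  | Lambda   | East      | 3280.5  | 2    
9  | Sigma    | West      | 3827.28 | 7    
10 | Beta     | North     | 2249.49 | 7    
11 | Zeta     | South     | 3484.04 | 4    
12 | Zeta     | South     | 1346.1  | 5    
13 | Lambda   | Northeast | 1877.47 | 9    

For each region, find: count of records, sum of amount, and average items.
SELECT region,
       COUNT(*) as cnt,
       SUM(amount) as total_amount,
       AVG(items) as avg_items
FROM orders
GROUP BY region

Result:
  East: 1 records, 3280.50 total amount, 2.00 avg items
  Midwest: 3 records, 3485.65 total amount, 8.33 avg items
  North: 2 records, 3095.26 total amount, 9.00 avg items
  Northeast: 2 records, 6865.41 total amount, 10.50 avg items
  South: 4 records, 8361.13 total amount, 7.75 avg items
  West: 1 records, 3827.28 total amount, 7.00 avg items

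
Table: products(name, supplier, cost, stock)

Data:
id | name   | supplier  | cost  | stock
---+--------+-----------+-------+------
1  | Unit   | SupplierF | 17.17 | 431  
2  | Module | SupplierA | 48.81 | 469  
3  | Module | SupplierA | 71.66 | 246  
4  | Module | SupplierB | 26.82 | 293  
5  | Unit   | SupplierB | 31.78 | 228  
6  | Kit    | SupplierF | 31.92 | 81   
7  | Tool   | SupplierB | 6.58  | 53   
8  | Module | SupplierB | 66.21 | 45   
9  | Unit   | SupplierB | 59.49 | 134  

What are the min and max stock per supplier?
SELECT supplier, MIN(stock), MAX(stock)
FROM products
GROUP BY supplier

Result:
  SupplierA: min=246, max=469
  SupplierB: min=45, max=293
  SupplierF: min=81, max=431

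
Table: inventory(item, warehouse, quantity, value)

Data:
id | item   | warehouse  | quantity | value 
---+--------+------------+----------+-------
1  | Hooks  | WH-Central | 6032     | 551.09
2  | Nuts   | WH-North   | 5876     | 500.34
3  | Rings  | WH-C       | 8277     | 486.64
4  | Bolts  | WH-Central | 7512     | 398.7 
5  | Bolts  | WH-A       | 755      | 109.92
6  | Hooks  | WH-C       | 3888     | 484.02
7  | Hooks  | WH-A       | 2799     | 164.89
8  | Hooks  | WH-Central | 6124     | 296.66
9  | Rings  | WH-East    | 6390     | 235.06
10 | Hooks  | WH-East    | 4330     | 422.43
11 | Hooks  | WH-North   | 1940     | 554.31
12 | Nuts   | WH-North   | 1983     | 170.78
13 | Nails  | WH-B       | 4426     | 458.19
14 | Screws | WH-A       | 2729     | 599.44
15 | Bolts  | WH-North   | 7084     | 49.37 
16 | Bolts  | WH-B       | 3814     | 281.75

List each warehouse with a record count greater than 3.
SELECT warehouse, COUNT(*) as cnt
FROM inventory
GROUP BY warehouse
HAVING COUNT(*) > 3

Result:
  WH-North: 4

Note: HAVING filters groups after aggregation, WHERE filters rows before.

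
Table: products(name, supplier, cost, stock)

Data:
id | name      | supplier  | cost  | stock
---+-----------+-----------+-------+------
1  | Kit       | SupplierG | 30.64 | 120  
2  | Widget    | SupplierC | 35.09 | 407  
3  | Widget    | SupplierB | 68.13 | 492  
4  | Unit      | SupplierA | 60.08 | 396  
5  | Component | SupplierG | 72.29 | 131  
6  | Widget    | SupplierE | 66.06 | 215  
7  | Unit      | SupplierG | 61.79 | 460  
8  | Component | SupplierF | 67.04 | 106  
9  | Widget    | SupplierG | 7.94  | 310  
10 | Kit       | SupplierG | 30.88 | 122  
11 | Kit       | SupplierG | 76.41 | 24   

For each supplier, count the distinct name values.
SELECT supplier, COUNT(DISTINCT name)
FROM products
GROUP BY supplier

Result:
  SupplierA: 1 distinct
  SupplierB: 1 distinct
  SupplierC: 1 distinct
  SupplierE: 1 distinct
  SupplierF: 1 distinct
  SupplierG: 4 distinct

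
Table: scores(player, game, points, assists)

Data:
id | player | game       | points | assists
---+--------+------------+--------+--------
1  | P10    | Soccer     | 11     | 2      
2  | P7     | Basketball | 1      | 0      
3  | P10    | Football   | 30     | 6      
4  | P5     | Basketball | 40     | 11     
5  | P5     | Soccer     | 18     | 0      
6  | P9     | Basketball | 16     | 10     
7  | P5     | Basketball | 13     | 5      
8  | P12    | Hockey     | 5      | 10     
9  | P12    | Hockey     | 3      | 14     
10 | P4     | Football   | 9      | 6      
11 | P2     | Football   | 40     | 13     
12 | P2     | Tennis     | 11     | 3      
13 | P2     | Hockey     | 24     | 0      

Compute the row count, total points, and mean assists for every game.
SELECT game,
       COUNT(*) as cnt,
       SUM(points) as total_points,
       AVG(assists) as avg_assists
FROM scores
GROUP BY game

Result:
  Basketball: 4 records, 70 total points, 6.50 avg assists
  Football: 3 records, 79 total points, 8.33 avg assists
  Hockey: 3 records, 32 total points, 8.00 avg assists
  Soccer: 2 records, 29 total points, 1.00 avg assists
  Tennis: 1 records, 11 total points, 3.00 avg assists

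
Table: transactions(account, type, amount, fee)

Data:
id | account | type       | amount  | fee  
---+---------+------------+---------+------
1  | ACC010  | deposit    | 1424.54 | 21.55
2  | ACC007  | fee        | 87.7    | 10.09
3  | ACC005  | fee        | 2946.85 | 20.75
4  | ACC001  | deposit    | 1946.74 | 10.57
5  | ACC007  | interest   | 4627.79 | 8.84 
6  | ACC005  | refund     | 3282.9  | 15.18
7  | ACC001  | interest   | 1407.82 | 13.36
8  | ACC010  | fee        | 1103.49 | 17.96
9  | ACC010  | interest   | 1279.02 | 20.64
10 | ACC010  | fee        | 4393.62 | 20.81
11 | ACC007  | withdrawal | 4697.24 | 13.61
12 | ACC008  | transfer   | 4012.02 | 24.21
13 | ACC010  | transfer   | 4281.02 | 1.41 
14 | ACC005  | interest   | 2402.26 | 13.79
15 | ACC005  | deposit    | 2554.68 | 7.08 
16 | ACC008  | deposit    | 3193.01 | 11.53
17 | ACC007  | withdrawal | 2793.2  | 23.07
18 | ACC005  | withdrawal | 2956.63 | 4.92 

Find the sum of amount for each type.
SELECT type, SUM(amount) as result
FROM transactions
GROUP BY type

Result:
  deposit: 9118.97
  fee: 8531.66
  interest: 9716.89
  refund: 3282.90
  transfer: 8293.04
  withdrawal: 10447.07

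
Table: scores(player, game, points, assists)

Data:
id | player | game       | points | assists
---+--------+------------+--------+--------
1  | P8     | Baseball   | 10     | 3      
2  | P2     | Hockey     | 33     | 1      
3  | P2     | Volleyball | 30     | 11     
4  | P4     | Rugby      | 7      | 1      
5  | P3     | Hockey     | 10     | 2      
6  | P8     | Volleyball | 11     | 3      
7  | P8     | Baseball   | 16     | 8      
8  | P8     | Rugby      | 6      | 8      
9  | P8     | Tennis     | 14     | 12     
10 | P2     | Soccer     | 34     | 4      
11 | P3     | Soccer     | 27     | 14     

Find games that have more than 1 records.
SELECT game, COUNT(*) as cnt
FROM scores
GROUP BY game
HAVING COUNT(*) > 1

Result:
  Baseball: 2
  Hockey: 2
  Rugby: 2
  Soccer: 2
  Volleyball: 2

Note: HAVING filters groups after aggregation, WHERE filters rows before.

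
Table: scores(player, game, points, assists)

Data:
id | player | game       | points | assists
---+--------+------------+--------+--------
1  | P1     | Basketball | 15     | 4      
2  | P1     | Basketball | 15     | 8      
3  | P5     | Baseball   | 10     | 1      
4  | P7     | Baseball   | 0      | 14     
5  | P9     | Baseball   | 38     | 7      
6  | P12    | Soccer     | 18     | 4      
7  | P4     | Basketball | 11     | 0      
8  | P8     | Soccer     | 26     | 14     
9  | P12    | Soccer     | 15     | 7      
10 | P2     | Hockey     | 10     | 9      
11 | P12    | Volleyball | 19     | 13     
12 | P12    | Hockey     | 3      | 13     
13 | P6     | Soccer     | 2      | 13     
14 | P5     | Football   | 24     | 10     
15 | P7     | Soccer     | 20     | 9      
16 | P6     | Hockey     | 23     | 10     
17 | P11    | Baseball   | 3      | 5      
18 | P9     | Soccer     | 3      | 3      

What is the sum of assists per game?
SELECT game, SUM(assists) as result
FROM scores
GROUP BY game

Result:
  Baseball: 27
  Basketball: 12
  Football: 10
  Hockey: 32
  Soccer: 50
  Volleyball: 13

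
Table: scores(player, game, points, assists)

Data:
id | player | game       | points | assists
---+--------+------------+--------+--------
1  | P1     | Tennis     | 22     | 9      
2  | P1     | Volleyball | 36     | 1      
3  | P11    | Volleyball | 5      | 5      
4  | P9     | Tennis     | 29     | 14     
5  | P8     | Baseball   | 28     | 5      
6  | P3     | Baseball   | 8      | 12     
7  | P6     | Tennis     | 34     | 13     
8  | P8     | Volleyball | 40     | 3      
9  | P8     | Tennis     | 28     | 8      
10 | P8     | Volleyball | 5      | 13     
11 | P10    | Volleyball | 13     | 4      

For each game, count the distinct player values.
SELECT game, COUNT(DISTINCT player)
FROM scores
GROUP BY game

Result:
  Baseball: 2 distinct
  Tennis: 4 distinct
  Volleyball: 4 distinct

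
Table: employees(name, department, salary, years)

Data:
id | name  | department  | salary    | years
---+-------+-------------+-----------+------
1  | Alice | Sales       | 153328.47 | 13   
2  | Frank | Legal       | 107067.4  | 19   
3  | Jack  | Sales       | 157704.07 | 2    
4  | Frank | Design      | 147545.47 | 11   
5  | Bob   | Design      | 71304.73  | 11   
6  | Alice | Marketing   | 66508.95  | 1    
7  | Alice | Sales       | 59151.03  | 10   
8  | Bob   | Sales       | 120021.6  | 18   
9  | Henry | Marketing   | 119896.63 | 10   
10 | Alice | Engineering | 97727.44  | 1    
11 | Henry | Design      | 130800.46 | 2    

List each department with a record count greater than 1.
SELECT department, COUNT(*) as cnt
FROM employees
GROUP BY department
HAVING COUNT(*) > 1

Result:
  Design: 3
  Marketing: 2
  Sales: 4

Note: HAVING filters groups after aggregation, WHERE filters rows before.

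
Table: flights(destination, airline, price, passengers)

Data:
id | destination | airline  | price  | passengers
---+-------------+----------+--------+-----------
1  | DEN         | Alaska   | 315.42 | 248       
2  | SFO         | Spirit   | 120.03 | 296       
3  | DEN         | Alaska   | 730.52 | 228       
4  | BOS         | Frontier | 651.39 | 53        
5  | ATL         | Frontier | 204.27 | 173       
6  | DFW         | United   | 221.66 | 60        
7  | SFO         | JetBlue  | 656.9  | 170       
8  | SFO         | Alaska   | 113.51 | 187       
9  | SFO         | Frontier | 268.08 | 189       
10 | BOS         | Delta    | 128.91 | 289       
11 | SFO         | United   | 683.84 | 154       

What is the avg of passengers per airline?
SELECT airline, AVG(passengers) as result
FROM flights
GROUP BY airline

Result:
  Alaska: 221.00
  Delta: 289.00
  Frontier: 138.33
  JetBlue: 170.00
  Spirit: 296.00
  United: 107.00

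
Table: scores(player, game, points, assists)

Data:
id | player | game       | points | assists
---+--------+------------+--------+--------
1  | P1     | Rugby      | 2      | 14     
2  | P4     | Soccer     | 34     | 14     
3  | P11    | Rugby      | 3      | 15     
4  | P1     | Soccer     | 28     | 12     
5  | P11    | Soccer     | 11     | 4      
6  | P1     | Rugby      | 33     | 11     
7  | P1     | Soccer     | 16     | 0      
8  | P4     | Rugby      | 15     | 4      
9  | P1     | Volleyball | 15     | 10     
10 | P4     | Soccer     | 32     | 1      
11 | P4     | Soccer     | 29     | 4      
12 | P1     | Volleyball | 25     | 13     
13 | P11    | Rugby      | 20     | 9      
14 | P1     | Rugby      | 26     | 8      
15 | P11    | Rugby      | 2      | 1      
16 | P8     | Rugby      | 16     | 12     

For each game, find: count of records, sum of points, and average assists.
SELECT game,
       COUNT(*) as cnt,
       SUM(points) as total_points,
       AVG(assists) as avg_assists
FROM scores
GROUP BY game

Result:
  Rugby: 8 records, 117 total points, 9.25 avg assists
  Soccer: 6 records, 150 total points, 5.83 avg assists
  Volleyball: 2 records, 40 total points, 11.50 avg assists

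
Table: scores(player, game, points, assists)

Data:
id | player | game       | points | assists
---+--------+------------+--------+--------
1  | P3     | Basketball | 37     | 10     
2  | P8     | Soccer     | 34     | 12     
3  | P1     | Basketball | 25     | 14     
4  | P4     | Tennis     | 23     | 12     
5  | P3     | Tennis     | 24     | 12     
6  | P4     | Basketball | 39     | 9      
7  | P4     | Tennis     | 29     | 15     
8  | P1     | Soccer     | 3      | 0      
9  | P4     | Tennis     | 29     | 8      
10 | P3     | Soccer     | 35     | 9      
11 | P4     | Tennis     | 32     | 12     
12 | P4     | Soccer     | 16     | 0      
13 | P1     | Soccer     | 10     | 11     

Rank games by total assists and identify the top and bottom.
SELECT game, SUM(assists)
FROM scores
GROUP BY game
ORDER BY SUM(assists)

All groups:
  Soccer: 32
  Basketball: 33
  Tennis: 59

Highest: Tennis (59)
Lowest: Soccer (32)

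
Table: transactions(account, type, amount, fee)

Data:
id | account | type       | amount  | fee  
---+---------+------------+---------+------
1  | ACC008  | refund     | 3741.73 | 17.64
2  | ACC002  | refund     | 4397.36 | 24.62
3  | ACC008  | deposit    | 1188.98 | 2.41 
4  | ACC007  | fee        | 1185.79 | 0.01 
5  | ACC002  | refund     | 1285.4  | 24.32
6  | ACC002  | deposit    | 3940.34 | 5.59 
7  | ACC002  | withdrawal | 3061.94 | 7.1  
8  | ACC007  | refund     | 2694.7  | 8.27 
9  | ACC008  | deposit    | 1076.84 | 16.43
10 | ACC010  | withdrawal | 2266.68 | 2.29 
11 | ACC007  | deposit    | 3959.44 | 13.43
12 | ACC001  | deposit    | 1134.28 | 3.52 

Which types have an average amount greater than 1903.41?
SELECT type, AVG(amount)
FROM transactions
GROUP BY type
HAVING AVG(amount) > 1903.41

Result:
  deposit: avg=2259.98
  refund: avg=3029.80
  withdrawal: avg=2664.31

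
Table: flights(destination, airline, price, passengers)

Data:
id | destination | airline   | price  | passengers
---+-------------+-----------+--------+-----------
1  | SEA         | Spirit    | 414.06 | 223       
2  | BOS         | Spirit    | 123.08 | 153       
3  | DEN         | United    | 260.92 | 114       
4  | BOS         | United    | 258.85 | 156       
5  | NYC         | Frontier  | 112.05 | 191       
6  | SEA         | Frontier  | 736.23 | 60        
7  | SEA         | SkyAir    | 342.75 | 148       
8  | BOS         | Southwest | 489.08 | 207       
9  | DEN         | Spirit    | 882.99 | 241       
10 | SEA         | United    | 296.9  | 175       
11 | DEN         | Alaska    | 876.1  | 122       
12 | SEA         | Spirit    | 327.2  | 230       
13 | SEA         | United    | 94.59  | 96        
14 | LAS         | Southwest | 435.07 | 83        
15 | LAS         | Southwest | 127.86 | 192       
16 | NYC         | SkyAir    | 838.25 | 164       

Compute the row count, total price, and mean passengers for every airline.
SELECT airline,
       COUNT(*) as cnt,
       SUM(price) as total_price,
       AVG(passengers) as avg_passengers
FROM flights
GROUP BY airline

Result:
  Alaska: 1 records, 876.10 total price, 122.00 avg passengers
  Frontier: 2 records, 848.28 total price, 125.50 avg passengers
  SkyAir: 2 records, 1181.00 total price, 156.00 avg passengers
  Southwest: 3 records, 1052.01 total price, 160.67 avg passengers
  Spirit: 4 records, 1747.33 total price, 211.75 avg passengers
  United: 4 records, 911.26 total price, 135.25 avg passengers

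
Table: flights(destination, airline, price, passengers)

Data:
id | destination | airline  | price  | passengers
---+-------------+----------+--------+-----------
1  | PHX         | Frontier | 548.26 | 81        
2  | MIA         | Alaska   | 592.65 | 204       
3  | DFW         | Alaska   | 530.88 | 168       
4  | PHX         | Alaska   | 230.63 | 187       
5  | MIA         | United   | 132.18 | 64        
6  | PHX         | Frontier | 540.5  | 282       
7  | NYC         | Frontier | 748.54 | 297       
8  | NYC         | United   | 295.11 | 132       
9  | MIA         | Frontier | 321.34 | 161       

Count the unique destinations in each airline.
SELECT airline, COUNT(DISTINCT destination)
FROM flights
GROUP BY airline

Result:
  Alaska: 3 distinct
  Frontier: 3 distinct
  United: 2 distinct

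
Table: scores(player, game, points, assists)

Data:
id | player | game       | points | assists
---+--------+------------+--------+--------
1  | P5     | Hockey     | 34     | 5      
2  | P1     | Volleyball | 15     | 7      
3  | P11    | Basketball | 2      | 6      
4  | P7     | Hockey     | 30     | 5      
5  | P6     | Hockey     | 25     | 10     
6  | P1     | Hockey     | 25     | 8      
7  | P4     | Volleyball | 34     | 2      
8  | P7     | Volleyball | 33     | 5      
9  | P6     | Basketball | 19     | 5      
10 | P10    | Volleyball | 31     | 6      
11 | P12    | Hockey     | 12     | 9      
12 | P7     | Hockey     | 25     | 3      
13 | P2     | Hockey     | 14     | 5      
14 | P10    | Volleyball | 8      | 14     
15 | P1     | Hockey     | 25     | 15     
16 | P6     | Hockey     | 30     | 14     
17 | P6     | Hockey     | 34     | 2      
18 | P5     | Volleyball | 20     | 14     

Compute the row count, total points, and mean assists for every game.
SELECT game,
       COUNT(*) as cnt,
       SUM(points) as total_points,
       AVG(assists) as avg_assists
FROM scores
GROUP BY game

Result:
  Basketball: 2 records, 21 total points, 5.50 avg assists
  Hockey: 10 records, 254 total points, 7.60 avg assists
  Volleyball: 6 records, 141 total points, 8.00 avg assists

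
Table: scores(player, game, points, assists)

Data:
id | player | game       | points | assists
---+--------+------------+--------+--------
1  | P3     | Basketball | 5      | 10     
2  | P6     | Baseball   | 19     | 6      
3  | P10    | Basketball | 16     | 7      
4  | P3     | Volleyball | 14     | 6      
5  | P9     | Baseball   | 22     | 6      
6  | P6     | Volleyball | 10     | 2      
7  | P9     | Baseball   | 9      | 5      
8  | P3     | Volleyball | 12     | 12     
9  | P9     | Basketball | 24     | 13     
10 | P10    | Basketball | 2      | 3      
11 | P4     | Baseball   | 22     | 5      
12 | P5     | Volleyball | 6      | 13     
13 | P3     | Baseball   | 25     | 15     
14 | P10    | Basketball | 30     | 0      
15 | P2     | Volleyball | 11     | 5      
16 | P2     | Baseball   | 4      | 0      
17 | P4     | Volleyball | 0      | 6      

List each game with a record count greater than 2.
SELECT game, COUNT(*) as cnt
FROM scores
GROUP BY game
HAVING COUNT(*) > 2

Result:
  Baseball: 6
  Basketball: 5
  Volleyball: 6

Note: HAVING filters groups after aggregation, WHERE filters rows before.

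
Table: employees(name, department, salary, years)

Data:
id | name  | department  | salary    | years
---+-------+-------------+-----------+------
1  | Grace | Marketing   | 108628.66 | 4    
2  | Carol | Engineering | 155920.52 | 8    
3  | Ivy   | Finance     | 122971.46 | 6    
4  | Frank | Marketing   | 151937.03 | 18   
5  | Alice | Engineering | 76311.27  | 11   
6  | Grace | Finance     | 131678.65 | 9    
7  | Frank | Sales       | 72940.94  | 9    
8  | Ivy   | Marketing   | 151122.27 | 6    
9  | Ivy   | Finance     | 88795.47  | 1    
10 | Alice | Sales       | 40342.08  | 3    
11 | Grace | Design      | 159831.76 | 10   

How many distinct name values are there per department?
SELECT department, COUNT(DISTINCT name)
FROM employees
GROUP BY department

Result:
  Design: 1 distinct
  Engineering: 2 distinct
  Finance: 2 distinct
  Marketing: 3 distinct
  Sales: 2 distinct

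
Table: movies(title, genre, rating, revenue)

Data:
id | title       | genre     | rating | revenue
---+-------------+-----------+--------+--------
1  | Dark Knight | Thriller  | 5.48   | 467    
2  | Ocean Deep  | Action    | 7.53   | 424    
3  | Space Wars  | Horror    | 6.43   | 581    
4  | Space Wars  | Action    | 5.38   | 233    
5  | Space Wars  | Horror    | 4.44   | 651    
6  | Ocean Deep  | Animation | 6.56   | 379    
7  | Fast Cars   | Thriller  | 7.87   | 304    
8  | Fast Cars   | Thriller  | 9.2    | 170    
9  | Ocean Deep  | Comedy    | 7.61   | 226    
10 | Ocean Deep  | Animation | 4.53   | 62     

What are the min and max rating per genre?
SELECT genre, MIN(rating), MAX(rating)
FROM movies
GROUP BY genre

Result:
  Action: min=5.38, max=7.53
  Animation: min=4.53, max=6.56
  Comedy: min=7.61, max=7.61
  Horror: min=4.44, max=6.43
  Thriller: min=5.48, max=9.20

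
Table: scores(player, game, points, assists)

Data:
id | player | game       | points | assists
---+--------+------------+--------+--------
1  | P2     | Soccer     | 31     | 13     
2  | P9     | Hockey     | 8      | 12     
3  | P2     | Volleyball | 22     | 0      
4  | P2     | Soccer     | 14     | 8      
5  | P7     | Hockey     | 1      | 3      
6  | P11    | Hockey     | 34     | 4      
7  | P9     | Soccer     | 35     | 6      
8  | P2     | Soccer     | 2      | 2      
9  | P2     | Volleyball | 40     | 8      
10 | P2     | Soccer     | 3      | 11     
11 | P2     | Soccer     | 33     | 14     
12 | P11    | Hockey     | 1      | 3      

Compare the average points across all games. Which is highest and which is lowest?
SELECT game, AVG(points)
FROM scores
GROUP BY game
ORDER BY AVG(points)

All groups:
  Hockey: 11.00
  Soccer: 19.67
  Volleyball: 31.00

Highest: Volleyball (31.00)
Lowest: Hockey (11.00)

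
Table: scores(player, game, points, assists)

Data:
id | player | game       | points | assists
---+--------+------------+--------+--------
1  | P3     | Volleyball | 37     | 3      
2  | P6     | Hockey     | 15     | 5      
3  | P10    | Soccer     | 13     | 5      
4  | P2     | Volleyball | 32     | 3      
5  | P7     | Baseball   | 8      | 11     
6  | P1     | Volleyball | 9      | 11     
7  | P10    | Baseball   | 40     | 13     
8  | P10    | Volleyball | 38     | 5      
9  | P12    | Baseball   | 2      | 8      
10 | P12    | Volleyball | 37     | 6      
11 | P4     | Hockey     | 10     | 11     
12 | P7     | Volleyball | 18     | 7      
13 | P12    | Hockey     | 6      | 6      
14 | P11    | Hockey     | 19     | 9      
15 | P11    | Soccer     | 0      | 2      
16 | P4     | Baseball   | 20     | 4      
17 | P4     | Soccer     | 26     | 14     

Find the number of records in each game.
SELECT game, COUNT(*) as count
FROM scores
GROUP BY game

Result:
  Baseball: 4
  Hockey: 4
  Soccer: 3
  Volleyball: 6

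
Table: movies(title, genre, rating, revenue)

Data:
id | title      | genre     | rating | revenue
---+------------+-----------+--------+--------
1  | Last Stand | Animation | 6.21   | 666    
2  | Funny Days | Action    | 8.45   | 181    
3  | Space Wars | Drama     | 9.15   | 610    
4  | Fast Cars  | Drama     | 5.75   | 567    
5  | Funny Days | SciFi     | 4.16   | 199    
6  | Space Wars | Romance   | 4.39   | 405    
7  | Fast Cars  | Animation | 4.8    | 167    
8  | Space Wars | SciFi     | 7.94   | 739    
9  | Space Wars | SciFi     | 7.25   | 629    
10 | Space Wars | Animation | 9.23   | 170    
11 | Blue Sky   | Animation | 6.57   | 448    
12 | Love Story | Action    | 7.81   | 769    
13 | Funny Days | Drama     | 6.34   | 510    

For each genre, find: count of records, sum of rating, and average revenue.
SELECT genre,
       COUNT(*) as cnt,
       SUM(rating) as total_rating,
       AVG(revenue) as avg_revenue
FROM movies
GROUP BY genre

Result:
  Action: 2 records, 16.26 total rating, 475.00 avg revenue
  Animation: 4 records, 26.81 total rating, 362.75 avg revenue
  Drama: 3 records, 21.24 total rating, 562.33 avg revenue
  Romance: 1 records, 4.39 total rating, 405.00 avg revenue
  SciFi: 3 records, 19.35 total rating, 522.33 avg revenue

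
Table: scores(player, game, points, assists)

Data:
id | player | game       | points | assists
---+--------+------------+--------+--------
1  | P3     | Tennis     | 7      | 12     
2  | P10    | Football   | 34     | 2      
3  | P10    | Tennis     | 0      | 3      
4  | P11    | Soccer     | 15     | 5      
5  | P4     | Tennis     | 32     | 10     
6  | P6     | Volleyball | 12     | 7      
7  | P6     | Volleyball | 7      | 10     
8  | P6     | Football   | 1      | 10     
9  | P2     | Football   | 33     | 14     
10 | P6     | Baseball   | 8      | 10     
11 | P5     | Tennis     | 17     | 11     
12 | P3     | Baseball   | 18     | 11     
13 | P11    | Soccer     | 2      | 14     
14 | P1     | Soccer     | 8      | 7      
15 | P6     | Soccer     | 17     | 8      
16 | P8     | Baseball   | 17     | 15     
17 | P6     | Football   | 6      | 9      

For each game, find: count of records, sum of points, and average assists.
SELECT game,
       COUNT(*) as cnt,
       SUM(points) as total_points,
       AVG(assists) as avg_assists
FROM scores
GROUP BY game

Result:
  Baseball: 3 records, 43 total points, 12.00 avg assists
  Football: 4 records, 74 total points, 8.75 avg assists
  Soccer: 4 records, 42 total points, 8.50 avg assists
  Tennis: 4 records, 56 total points, 9.00 avg assists
  Volleyball: 2 records, 19 total points, 8.50 avg assists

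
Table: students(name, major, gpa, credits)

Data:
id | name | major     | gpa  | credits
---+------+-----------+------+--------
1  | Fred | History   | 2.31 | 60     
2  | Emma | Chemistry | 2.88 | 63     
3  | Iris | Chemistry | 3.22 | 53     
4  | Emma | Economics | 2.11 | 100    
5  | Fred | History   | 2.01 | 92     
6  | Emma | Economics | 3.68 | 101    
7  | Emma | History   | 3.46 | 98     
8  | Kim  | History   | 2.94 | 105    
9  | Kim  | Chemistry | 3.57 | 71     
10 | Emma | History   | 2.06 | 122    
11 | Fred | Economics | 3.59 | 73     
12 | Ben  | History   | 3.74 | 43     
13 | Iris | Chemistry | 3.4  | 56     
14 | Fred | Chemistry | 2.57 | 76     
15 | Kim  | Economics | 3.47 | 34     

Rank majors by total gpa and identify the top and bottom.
SELECT major, SUM(gpa)
FROM students
GROUP BY major
ORDER BY SUM(gpa)

All groups:
  Economics: 12.85
  Chemistry: 15.64
  History: 16.52

Highest: History (16.52)
Lowest: Economics (12.85)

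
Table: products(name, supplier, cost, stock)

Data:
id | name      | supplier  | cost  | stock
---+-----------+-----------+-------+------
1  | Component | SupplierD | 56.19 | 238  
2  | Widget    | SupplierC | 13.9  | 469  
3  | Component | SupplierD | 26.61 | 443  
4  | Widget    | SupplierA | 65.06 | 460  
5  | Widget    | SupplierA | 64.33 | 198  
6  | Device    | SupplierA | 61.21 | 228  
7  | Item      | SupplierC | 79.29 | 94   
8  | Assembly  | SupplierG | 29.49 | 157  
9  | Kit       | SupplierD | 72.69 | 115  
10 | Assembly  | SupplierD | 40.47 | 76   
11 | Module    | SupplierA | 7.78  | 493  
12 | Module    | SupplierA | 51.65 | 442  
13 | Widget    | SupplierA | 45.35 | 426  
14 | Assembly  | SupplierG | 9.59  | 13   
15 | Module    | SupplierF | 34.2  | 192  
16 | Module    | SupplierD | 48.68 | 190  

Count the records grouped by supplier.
SELECT supplier, COUNT(*) as count
FROM products
GROUP BY supplier

Result:
  SupplierA: 6
  SupplierC: 2
  SupplierD: 5
  SupplierF: 1
  SupplierG: 2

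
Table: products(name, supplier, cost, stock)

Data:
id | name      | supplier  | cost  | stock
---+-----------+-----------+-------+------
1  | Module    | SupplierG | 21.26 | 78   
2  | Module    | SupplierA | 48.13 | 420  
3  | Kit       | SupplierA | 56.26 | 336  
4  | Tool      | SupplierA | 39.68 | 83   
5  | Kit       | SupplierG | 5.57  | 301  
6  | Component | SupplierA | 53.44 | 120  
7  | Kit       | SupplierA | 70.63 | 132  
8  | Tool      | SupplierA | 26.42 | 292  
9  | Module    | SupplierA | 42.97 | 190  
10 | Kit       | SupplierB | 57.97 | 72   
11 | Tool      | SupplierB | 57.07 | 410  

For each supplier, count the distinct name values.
SELECT supplier, COUNT(DISTINCT name)
FROM products
GROUP BY supplier

Result:
  SupplierA: 4 distinct
  SupplierB: 2 distinct
  SupplierG: 2 distinct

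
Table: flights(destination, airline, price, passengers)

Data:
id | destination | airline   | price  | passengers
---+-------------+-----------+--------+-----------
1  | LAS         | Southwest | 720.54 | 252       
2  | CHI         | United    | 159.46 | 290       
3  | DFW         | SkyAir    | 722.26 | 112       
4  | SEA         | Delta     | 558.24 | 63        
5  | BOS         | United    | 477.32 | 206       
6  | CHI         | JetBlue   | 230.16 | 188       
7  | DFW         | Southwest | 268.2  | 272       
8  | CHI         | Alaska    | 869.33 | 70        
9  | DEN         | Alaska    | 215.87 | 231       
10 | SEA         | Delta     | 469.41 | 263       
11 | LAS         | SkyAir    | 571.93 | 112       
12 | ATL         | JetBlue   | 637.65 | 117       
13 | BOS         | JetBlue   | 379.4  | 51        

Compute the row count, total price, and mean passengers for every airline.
SELECT airline,
       COUNT(*) as cnt,
       SUM(price) as total_price,
       AVG(passengers) as avg_passengers
FROM flights
GROUP BY airline

Result:
  Alaska: 2 records, 1085.20 total price, 150.50 avg passengers
  Delta: 2 records, 1027.65 total price, 163.00 avg passengers
  JetBlue: 3 records, 1247.21 total price, 118.67 avg passengers
  SkyAir: 2 records, 1294.19 total price, 112.00 avg passengers
  Southwest: 2 records, 988.74 total price, 262.00 avg passengers
  United: 2 records, 636.78 total price, 248.00 avg passengers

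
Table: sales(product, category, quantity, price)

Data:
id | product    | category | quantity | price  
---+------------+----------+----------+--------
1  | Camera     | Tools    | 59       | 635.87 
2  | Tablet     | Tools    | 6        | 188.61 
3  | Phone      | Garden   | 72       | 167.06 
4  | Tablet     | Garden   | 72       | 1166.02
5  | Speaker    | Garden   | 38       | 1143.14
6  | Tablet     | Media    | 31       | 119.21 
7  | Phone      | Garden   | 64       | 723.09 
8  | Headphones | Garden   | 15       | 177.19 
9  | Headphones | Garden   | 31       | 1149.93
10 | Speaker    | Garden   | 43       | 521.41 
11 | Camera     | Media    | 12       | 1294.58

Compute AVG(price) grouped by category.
SELECT category, AVG(price) as result
FROM sales
GROUP BY category

Result:
  Garden: 721.12
  Media: 706.90
  Tools: 412.24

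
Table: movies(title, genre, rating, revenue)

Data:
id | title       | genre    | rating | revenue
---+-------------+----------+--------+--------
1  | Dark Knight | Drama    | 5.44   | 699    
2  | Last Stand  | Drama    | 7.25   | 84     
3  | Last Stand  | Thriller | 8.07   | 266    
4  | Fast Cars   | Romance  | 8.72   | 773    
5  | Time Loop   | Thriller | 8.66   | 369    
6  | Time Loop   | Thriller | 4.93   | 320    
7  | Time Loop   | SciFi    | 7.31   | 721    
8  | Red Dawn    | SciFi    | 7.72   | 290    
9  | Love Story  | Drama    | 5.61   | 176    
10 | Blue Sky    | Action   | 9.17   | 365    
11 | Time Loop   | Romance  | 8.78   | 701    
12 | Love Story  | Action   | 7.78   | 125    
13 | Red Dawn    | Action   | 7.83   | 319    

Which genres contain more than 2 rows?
SELECT genre, COUNT(*) as cnt
FROM movies
GROUP BY genre
HAVING COUNT(*) > 2

Result:
  Action: 3
  Drama: 3
  Thriller: 3

Note: HAVING filters groups after aggregation, WHERE filters rows before.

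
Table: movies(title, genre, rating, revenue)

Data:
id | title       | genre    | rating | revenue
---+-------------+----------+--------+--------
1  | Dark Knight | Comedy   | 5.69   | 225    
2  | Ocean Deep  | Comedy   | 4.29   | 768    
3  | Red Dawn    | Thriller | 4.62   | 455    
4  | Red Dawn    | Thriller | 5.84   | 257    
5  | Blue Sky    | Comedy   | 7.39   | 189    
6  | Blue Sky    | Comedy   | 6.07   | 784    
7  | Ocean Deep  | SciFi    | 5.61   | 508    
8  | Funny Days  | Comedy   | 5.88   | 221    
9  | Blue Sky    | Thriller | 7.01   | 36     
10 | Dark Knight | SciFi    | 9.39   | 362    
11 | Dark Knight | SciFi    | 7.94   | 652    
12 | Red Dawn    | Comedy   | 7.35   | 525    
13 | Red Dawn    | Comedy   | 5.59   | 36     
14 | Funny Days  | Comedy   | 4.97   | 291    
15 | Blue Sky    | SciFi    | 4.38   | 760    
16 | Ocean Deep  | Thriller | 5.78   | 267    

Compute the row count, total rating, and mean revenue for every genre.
SELECT genre,
       COUNT(*) as cnt,
       SUM(rating) as total_rating,
       AVG(revenue) as avg_revenue
FROM movies
GROUP BY genre

Result:
  Comedy: 8 records, 47.23 total rating, 379.88 avg revenue
  SciFi: 4 records, 27.32 total rating, 570.50 avg revenue
  Thriller: 4 records, 23.25 total rating, 253.75 avg revenue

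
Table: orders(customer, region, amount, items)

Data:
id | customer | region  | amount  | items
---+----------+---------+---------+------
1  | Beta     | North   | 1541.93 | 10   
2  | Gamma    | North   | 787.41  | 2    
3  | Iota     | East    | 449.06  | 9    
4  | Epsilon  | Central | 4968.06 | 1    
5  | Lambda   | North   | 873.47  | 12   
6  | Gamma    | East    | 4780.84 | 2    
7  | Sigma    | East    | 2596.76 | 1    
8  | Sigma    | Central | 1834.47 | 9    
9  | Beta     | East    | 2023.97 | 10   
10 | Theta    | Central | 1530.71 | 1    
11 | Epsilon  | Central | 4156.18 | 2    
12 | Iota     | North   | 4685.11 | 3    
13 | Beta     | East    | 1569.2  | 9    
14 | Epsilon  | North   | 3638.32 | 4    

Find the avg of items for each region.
SELECT region, AVG(items) as result
FROM orders
GROUP BY region

Result:
  Central: 3.25
  East: 6.20
  North: 6.20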